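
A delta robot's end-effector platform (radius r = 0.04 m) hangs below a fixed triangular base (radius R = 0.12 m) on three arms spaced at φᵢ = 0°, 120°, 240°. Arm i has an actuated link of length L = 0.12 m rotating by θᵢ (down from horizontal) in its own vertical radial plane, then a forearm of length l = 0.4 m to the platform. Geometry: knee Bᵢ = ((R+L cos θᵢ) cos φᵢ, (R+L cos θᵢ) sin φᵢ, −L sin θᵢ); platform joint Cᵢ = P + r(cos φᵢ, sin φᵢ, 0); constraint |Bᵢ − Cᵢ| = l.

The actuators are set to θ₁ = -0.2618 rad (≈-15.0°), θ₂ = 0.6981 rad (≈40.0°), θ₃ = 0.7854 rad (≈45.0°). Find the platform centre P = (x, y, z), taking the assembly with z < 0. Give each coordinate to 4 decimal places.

φ1=0.0°: virtual centre (0.1959, 0.0000, 0.0311), radius l
O2 = (0.1719·cos120.0°, 0.1719·sin120.0°, -0.0771) = (-0.0860, 0.1489, -0.0771)
O3 = (0.1649·cos240.0°, 0.1649·sin240.0°, -0.0849) = (-0.0824, -0.1428, -0.0849)
subtract pairs → two planes through P
linear system: -0.5637x+0.2978y = -0.0038−-0.2164z; -0.5567x+-0.2855y = -0.0050−-0.2318z
det = 0.3267;  x = 0.0079+-0.4004z,  y = 0.0020+-0.0313z
quadratic in z: (1.1613)z²+(0.0883)z+(-0.1237)=0, √Δ=0.7631 → z ∈ {-0.3666, 0.2905}; z = -0.3666 (taking z<0)
x = 0.1546, y = 0.0135

(0.1546, 0.0135, -0.3666)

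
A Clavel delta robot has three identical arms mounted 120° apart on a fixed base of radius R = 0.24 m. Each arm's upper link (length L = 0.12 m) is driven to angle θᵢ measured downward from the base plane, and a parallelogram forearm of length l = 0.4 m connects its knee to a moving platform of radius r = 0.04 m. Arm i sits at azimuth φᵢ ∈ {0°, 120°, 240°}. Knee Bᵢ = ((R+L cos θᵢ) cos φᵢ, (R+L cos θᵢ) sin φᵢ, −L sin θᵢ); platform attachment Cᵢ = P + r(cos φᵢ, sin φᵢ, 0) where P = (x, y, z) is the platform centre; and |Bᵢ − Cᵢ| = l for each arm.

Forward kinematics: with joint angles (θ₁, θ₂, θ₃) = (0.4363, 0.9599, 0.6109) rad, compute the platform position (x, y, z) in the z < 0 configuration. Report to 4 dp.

(0.0371, -0.0336, -0.3424)

arm 1 at φ=0.0°: (R−r)+L cos θ1 = 0.3088;  centre 1 = (0.3088, 0.0000, -0.0507)
φ2=120.0°: virtual centre (-0.1344, 0.2328, -0.0983), radius l
φ3=240.0°: virtual centre (-0.1491, -0.2583, -0.0688), radius l
eliminate P² terms by subtracting sphere 1 from 2 and 3
plane₁₂: -0.8863x+0.4656y+-0.0952z = -0.0160
Cramer: x(z) = 0.0115-0.0747z;  y(z) = -0.0123+0.0622z
into |P−centre ₁|² = l²: 1.0094z² + 0.1443z + -0.0689 = 0;  Δ = 0.2992;  z = -0.3424 or 0.1995 → z<0 root = -0.3424
x = 0.0371, y = -0.0336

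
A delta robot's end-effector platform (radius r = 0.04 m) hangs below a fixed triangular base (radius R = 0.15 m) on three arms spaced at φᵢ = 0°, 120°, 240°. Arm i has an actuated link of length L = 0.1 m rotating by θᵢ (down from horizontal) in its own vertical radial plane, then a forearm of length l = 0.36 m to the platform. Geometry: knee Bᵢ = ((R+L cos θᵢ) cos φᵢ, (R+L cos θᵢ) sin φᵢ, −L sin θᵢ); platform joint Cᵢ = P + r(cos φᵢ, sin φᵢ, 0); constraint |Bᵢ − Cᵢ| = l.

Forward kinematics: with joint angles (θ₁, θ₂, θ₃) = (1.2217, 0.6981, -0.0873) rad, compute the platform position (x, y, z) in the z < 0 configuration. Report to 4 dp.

arm 1 at φ=0.0°: e+L cos θ1 = 0.1442;  O1 = (0.1442, 0.0000, -0.0940)
O2 = (0.1866·cos120.0°, 0.1866·sin120.0°, -0.0643) = (-0.0933, 0.1616, -0.0643)
φ3=240.0°: virtual centre (-0.1048, -0.1815, 0.0087), radius l
subtract pairs → two planes through P
plane₁₂: -0.4750x+0.3232y+0.0594z = 0.0093
Cramer: x(z) = -0.0241+0.2637z;  y(z) = -0.0066+0.2039z
sphere 1 gives Az²+Bz+C=0 with A=1.1111, B=0.0965, C=-0.0924;  B²−4AC=0.4200;  roots -0.3350, 0.2482;  negative root z = -0.3350
x = -0.1125, y = -0.0749

(-0.1125, -0.0749, -0.3350)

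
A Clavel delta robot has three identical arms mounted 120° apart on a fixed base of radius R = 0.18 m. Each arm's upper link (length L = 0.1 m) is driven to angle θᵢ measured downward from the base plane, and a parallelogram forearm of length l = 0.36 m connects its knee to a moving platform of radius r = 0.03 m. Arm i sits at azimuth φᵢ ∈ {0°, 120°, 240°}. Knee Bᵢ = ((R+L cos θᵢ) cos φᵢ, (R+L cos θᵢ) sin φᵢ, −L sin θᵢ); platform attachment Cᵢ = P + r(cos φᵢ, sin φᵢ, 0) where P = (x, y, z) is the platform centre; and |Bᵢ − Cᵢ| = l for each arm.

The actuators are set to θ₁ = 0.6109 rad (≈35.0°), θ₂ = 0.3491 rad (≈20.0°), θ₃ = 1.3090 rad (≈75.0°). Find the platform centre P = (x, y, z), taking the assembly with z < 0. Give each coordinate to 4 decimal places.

O1 = (0.2319·cos0.0°, 0.2319·sin0.0°, -0.0574) = (0.2319, 0.0000, -0.0574)
φ2=120.0°: virtual centre (-0.1220, 0.2113, -0.0342), radius l
φ3=240.0°: virtual centre (-0.0879, -0.1523, -0.0966), radius l
|O₂|²−|O₁|² = 0.0036;  |O₃|²−|O₁|² = -0.0168
[-0.7078 0.4226 0.0463]·P = 0.0036;  [-0.6397 -0.3046 -0.0785]·P = -0.0168
Cramer: x(z) = 0.0124-0.0392z;  y(z) = 0.0292-0.1753z
into |P−O₁|² = l²: 1.0323z² + 0.1217z + -0.0772 = 0;  Δ = 0.3338;  z = -0.3388 or 0.2209 → z<0 root = -0.3388
x = 0.0256, y = 0.0886

(0.0256, 0.0886, -0.3388)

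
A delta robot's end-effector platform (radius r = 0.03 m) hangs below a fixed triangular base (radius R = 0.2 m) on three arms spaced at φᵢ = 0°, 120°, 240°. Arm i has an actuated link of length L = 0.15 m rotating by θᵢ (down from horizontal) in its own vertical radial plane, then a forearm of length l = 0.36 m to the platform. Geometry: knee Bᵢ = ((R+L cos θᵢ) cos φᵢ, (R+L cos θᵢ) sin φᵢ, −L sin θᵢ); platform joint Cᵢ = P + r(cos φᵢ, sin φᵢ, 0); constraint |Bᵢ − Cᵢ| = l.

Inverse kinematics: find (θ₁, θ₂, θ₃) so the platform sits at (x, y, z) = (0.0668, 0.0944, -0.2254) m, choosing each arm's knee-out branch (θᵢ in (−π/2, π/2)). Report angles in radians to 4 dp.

θ₁ = -0.0872, θ₂ = 0.0873, θ₃ = 1.1345

arm 1 (φ=0.0°): x'=0.0668, y'=0.0944
  A=0.1032, B=-0.2254, C=(l²−L²−A²−y'²−z²)/(2L)=0.1224
  γ=atan2(-0.2254,0.1032)=-1.1414;  ψ=arccos(0.4939)=1.0542;  θ1=γ+ψ≈-0.0872
arm 2 (φ=120.0°): x'=0.0484, y'=-0.1051
  e−x'=0.1216;  (l²−L²−(e−x')²−y'²−z²)/2L = 0.1015
  θ2 = atan2(B,A) + arccos(C/0.2561) = 0.0873
φ3=240.0° → target in arm frame (-0.1152, 0.0107)
  A cos θ + B sin θ = C:  0.2852·cos θ + -0.2254·sin θ = -0.0838
  γ=atan2(-0.2254,0.2852)=-0.6689;  ψ=arccos(-0.2305)=1.8034;  θ3=γ+ψ≈1.1345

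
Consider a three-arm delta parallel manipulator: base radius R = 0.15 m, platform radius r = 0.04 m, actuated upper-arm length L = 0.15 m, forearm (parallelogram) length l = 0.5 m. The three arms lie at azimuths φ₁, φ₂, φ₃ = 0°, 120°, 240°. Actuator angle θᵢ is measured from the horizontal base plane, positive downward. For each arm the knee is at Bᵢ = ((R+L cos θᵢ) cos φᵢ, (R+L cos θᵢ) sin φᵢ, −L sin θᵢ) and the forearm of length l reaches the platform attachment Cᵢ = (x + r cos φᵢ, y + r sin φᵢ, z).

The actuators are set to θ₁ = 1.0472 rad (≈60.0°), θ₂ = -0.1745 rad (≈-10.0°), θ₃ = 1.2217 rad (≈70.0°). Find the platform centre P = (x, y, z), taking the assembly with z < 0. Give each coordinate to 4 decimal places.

(-0.0937, 0.2343, -0.4726)

S1 = (0.1850·cos0.0°, 0.1850·sin0.0°, -0.1299) = (0.1850, 0.0000, -0.1299)
arm 2 at φ=120.0°: (R−r)+L cos θ2 = 0.2577;  S2 = (-0.1289, 0.2232, 0.0260)
arm 3 at φ=240.0°: (R−r)+L cos θ3 = 0.1613;  S3 = (-0.0807, -0.1397, -0.1410)
subtract pairs → two planes through P
linear system: -0.6277x+0.4464y = 0.0160−0.3119z; -0.5313x+-0.2794y = -0.0052−-0.0221z
det = 0.4125;  x = -0.0052+0.1873z,  y = 0.0285+-0.4353z
sphere 1 gives Az²+Bz+C=0 with A=1.2246, B=0.1637, C=-0.1961;  B²−4AC=0.9875;  roots -0.4726, 0.3389;  negative root z = -0.4726
x = -0.0937, y = 0.2343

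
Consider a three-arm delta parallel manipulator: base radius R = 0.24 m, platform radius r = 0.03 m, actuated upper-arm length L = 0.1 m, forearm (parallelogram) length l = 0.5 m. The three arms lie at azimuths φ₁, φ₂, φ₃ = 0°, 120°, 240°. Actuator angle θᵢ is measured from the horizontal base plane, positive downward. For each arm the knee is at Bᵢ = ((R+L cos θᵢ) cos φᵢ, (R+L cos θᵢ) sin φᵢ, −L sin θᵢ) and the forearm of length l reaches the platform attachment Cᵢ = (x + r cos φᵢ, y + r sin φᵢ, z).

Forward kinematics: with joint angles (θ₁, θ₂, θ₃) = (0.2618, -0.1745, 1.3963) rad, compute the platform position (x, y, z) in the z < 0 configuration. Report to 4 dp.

(0.0443, 0.1468, -0.4255)

φ1=0.0°: virtual centre (0.3066, 0.0000, -0.0259), radius l
arm 2 at φ=120.0°: ρ2 = 0.3085;  S2 = (-0.1542, 0.2672, 0.0174)
arm 3 at φ=240.0°: ρ3 = 0.2274;  S3 = (-0.1137, -0.1969, -0.0985)
|S₂|²−|S₁|² = 0.0008;  |S₃|²−|S₁|² = -0.0333
linear system: -0.9217x+0.5343y = 0.0008−0.0865z; -0.8405x+-0.3938y = -0.0333−-0.1452z
det = 0.8121;  x = 0.0215+-0.0536z,  y = 0.0386+-0.2543z
sphere 1 gives Az²+Bz+C=0 with A=1.0675, B=0.0627, C=-0.1666;  B²−4AC=0.7152;  roots -0.4255, 0.3667;  negative root z = -0.4255
x = 0.0443, y = 0.1468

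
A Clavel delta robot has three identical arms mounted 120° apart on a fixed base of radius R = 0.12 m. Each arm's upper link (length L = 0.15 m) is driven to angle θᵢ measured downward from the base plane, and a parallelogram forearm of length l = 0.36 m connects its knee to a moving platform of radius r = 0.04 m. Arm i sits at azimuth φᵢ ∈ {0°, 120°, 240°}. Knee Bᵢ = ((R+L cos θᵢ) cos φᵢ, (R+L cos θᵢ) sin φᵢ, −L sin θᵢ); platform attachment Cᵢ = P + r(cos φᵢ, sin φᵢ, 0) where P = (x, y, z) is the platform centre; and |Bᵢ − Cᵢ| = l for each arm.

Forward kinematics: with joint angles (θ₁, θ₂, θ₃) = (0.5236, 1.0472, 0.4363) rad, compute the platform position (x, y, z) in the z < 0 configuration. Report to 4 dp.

φ1=0.0°: virtual centre (0.2099, 0.0000, -0.0750), radius l
centre 2 = (0.1550·cos120.0°, 0.1550·sin120.0°, -0.1299) = (-0.0775, 0.1342, -0.1299)
centre 3 = (0.2159·cos240.0°, 0.2159·sin240.0°, -0.0634) = (-0.1080, -0.1870, -0.0634)
eliminate P² terms by subtracting sphere 1 from 2 and 3
linear system: -0.5748x+0.2685y = -0.0088−-0.1098z; -0.6358x+-0.3740y = 0.0010−0.0232z
Cramer: x(z) = 0.0078-0.0903z;  y(z) = -0.0159+0.2156z
into |P−centre ₁|² = l²: 1.0547z² + 0.1796z + -0.0829 = 0;  Δ = 0.3820;  z = -0.3782 or 0.2078 → z<0 root = -0.3782
x = 0.0420, y = -0.0975

(0.0420, -0.0975, -0.3782)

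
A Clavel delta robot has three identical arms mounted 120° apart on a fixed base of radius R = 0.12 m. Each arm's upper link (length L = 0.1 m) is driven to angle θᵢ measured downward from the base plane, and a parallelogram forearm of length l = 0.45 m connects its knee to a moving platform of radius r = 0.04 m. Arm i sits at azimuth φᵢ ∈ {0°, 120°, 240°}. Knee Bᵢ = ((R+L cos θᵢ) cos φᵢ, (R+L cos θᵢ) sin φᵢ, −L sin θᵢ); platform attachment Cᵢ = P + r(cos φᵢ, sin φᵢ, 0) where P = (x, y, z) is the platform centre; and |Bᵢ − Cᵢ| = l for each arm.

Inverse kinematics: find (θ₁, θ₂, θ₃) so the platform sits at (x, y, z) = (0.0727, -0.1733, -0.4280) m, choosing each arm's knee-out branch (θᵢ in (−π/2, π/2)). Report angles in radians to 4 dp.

φ1=0.0° → target in arm frame (0.0727, -0.1733)
  A cos θ + B sin θ = C:  0.0073·cos θ + -0.4280·sin θ = -0.1039
  √(A²+B²)=0.4281;  θ1 = -1.5537+1.8158 ≈ 0.2621
rotate P by −φ2: (-0.1864, 0.0237, -0.4280)
  A cos θ + B sin θ = C:  0.2664·cos θ + -0.4280·sin θ = -0.3112
  γ=atan2(-0.4280,0.2664)=-1.0140;  ψ=arccos(-0.6172)=2.2360;  θ2=γ+ψ≈1.2220
φ3=240.0° → target in arm frame (0.1137, 0.1496)
  A cos θ + B sin θ = C:  -0.0337·cos θ + -0.4280·sin θ = -0.0710
  θ3 = atan2(B,A) + arccos(C/0.4293) = 0.0875

θ₁ = 0.2621, θ₂ = 1.2220, θ₃ = 0.0875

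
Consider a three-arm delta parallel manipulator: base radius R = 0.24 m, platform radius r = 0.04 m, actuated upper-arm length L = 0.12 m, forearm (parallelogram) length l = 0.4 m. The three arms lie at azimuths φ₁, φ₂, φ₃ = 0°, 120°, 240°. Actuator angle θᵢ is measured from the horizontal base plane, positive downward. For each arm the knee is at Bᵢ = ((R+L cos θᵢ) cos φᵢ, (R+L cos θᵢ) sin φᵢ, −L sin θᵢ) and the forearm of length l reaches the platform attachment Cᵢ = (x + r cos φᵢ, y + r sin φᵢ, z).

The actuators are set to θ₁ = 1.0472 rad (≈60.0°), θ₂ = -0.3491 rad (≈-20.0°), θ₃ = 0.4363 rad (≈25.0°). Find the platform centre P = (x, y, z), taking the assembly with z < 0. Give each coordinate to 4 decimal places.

O1 = (0.2600·cos0.0°, 0.2600·sin0.0°, -0.1039) = (0.2600, 0.0000, -0.1039)
φ2=120.0°: virtual centre (-0.1564, 0.2709, 0.0410), radius l
arm 3 at φ=240.0°: ρ3 = 0.3088;  O3 = (-0.1544, -0.2674, -0.0507)
subtract pairs → two planes through P
[-0.8328 0.5417 0.2899]·P = 0.0211;  [-0.8288 -0.5348 0.1064]·P = 0.0195
Cramer: x(z) = -0.0244+0.2378z;  y(z) = 0.0014-0.1696z
sphere 1 gives Az²+Bz+C=0 with A=1.0853, B=0.0721, C=-0.0683;  B²−4AC=0.3017;  roots -0.2862, 0.2198;  negative root z = -0.2862
x = -0.0925, y = 0.0499

(-0.0925, 0.0499, -0.2862)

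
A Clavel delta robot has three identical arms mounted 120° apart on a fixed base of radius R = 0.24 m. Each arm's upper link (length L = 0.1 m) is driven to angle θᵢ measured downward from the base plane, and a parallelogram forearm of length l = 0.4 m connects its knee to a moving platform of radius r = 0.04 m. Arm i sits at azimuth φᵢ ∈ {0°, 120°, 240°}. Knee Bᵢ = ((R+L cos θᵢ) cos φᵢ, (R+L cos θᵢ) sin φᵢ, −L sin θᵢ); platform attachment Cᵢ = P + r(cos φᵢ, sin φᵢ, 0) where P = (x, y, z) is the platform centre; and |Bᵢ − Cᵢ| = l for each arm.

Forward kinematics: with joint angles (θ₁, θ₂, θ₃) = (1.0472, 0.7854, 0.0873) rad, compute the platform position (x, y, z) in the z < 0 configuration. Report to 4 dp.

(-0.0566, -0.0525, -0.3381)

arm 1 at φ=0.0°: (R−r)+L cos θ1 = 0.2500;  S1 = (0.2500, 0.0000, -0.0866)
arm 2 at φ=120.0°: (R−r)+L cos θ2 = 0.2707;  S2 = (-0.1354, 0.2344, -0.0707)
φ3=240.0°: virtual centre (-0.1498, -0.2595, -0.0087), radius l
|S₂|²−|S₁|² = 0.0083;  |S₃|²−|S₁|² = 0.0198
[-0.7707 0.4689 0.0318]·P = 0.0083;  [-0.7996 -0.5190 0.1558]·P = 0.0198
det = 0.7749;  x = -0.0176+0.1155z,  y = -0.0112+0.1221z
quadratic in z: (1.0283)z²+(0.1086)z+(-0.0808)=0, √Δ=0.5866 → z ∈ {-0.3381, 0.2324}; z = -0.3381 (taking z<0)
x = -0.0566, y = -0.0525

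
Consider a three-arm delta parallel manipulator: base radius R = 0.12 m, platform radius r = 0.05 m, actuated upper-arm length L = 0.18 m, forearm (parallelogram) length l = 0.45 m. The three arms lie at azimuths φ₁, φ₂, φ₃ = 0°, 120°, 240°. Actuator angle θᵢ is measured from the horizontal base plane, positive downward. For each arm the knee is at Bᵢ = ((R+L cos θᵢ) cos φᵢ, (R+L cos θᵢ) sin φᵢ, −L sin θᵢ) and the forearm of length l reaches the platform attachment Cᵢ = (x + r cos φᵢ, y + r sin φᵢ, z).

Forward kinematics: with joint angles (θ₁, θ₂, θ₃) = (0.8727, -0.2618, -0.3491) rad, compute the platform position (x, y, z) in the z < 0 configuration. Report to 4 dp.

φ1=0.0°: virtual centre (0.1857, 0.0000, -0.1379), radius l
arm 2 at φ=120.0°: (R−r)+L cos θ2 = 0.2439;  centre 2 = (-0.1219, 0.2112, 0.0466)
φ3=240.0°: virtual centre (-0.1196, -0.2071, 0.0616), radius l
eliminate P² terms by subtracting sphere 1 from 2 and 3
[-0.6153 0.4224 0.3690]·P = 0.0081;  [-0.6105 -0.4142 0.3989]·P = 0.0075
det = 0.5127;  x = -0.0127+0.6267z,  y = 0.0007+0.0394z
sphere 1 gives Az²+Bz+C=0 with A=1.3943, B=0.0271, C=-0.1441;  B²−4AC=0.8044;  roots -0.3314, 0.3119;  negative root z = -0.3314
x = -0.2204, y = -0.0123

(-0.2204, -0.0123, -0.3314)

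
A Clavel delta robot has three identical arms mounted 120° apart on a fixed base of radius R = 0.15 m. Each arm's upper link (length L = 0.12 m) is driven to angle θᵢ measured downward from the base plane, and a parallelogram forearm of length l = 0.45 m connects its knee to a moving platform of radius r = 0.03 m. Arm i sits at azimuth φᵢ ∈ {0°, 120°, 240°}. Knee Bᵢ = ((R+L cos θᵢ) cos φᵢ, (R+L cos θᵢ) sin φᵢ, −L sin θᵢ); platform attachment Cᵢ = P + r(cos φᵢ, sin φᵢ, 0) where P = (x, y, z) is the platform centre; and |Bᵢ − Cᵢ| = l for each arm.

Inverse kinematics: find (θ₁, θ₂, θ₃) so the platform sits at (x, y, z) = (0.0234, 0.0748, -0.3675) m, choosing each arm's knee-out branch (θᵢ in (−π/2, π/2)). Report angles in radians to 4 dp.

arm 1 (φ=0.0°): x'=0.0234, y'=0.0748
  e−x'=0.0966;  (l²−L²−(e−x')²−y'²−z²)/2L = 0.1588
  γ=atan2(-0.3675,0.0966)=-1.3138;  ψ=arccos(0.4180)=1.1396;  θ1=γ+ψ≈-0.1742
rotate P by −φ2: (0.0531, -0.0577, -0.3675)
  e−x'=0.0669;  (l²−L²−(e−x')²−y'²−z²)/2L = 0.1885
  θ2 = atan2(B,A) + arccos(C/0.3735) = -0.3488
φ3=240.0° → target in arm frame (-0.0765, -0.0171)
  A=0.1965, B=-0.3675, C=(l²−L²−A²−y'²−z²)/(2L)=0.0589
  θ3 = atan2(B,A) + arccos(C/0.4167) = 0.3491

θ₁ = -0.1742, θ₂ = -0.3488, θ₃ = 0.3491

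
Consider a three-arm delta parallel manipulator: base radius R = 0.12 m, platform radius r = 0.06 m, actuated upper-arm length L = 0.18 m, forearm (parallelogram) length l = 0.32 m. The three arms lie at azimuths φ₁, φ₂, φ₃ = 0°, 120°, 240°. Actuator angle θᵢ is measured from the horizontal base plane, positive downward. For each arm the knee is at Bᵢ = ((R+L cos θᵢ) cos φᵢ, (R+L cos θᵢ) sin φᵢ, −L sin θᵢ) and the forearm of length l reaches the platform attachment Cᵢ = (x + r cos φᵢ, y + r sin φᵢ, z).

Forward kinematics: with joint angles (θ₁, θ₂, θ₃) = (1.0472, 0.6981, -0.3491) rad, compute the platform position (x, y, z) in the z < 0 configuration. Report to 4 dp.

(-0.1329, -0.1182, -0.2477)

centre 1 = (0.1500·cos0.0°, 0.1500·sin0.0°, -0.1559) = (0.1500, 0.0000, -0.1559)
arm 2 at φ=120.0°: e+L cos θ2 = 0.1979;  centre 2 = (-0.0989, 0.1714, -0.1157)
φ3=240.0°: virtual centre (-0.1146, -0.1984, 0.0616), radius l
|centre ₂|²−|centre ₁|² = 0.0057;  |centre ₃|²−|centre ₁|² = 0.0095
linear system: -0.4979x+0.3428y = 0.0057−0.0804z; -0.5291x+-0.3969y = 0.0095−0.4349z
Cramer: x(z) = -0.0146+0.4775z;  y(z) = -0.0045+0.4592z
into |P−centre ₁|² = l²: 1.4388z² + 0.1505z + -0.0510 = 0;  Δ = 0.3161;  z = -0.2477 or 0.1431 → z<0 root = -0.2477
x = -0.1329, y = -0.1182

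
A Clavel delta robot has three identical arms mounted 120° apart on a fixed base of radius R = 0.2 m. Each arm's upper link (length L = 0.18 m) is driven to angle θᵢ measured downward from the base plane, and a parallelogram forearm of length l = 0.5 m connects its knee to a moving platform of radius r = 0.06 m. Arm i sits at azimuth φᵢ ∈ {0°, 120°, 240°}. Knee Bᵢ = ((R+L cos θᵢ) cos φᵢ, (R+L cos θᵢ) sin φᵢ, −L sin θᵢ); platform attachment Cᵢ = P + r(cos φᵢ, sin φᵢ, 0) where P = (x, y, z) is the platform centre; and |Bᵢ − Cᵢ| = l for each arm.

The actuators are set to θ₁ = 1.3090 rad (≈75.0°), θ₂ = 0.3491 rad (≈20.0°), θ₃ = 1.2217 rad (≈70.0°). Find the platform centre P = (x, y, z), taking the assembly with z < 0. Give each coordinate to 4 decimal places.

(-0.1096, 0.1536, -0.5463)

S1 = (0.1866·cos0.0°, 0.1866·sin0.0°, -0.1739) = (0.1866, 0.0000, -0.1739)
arm 2 at φ=120.0°: ρ2 = 0.3091;  S2 = (-0.1546, 0.2677, -0.0616)
φ3=240.0°: virtual centre (-0.1008, -0.1746, -0.1691), radius l
subtract pairs → two planes through P
[-0.6823 0.5355 0.2246]·P = 0.0343;  [-0.5747 -0.3491 0.0094]·P = 0.0042
det = 0.5460;  x = -0.0261+0.1529z,  y = 0.0309+-0.2246z
quadratic in z: (1.0738)z²+(0.2688)z+(-0.1736)=0, √Δ=0.9044 → z ∈ {-0.5463, 0.2959}; z = -0.5463 (taking z<0)
x = -0.1096, y = 0.1536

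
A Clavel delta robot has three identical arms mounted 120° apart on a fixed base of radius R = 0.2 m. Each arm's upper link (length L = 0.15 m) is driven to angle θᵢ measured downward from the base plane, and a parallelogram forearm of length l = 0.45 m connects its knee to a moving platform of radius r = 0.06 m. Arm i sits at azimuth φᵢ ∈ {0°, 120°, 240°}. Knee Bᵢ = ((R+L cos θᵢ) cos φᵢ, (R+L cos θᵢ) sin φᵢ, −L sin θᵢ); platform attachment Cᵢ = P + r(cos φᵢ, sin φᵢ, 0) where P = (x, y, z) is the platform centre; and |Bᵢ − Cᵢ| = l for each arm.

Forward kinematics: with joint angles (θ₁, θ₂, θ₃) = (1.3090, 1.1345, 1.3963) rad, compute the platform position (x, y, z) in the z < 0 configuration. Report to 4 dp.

(-0.0071, 0.0363, -0.5531)

arm 1 at φ=0.0°: (R−r)+L cos θ1 = 0.1788;  S1 = (0.1788, 0.0000, -0.1449)
φ2=120.0°: virtual centre (-0.1017, 0.1761, -0.1359), radius l
φ3=240.0°: virtual centre (-0.0830, -0.1438, -0.1477), radius l
subtract pairs → two planes through P
plane₁₂: -0.5610x+0.3523y+0.0179z = 0.0069
det = 0.3458;  x = -0.0021+0.0091z,  y = 0.0162+-0.0363z
sphere 1 gives Az²+Bz+C=0 with A=1.0014, B=0.2853, C=-0.1485;  B²−4AC=0.6763;  roots -0.5531, 0.2682;  negative root z = -0.5531
x = -0.0071, y = 0.0363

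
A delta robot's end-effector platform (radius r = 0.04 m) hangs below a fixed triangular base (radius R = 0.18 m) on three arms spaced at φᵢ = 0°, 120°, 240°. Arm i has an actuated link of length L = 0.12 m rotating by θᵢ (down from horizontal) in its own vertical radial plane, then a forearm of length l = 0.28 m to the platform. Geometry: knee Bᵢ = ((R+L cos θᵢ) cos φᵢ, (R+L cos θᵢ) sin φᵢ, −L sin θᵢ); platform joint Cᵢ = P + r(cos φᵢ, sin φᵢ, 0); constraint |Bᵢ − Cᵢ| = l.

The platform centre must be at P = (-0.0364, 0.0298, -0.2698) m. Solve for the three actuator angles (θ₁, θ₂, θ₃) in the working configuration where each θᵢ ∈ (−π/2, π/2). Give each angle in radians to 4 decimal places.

θ₁ = 1.1345, θ₂ = 0.6111, θ₃ = 0.9601

φ1=0.0° → target in arm frame (-0.0364, 0.0298)
  A=0.1764, B=-0.2698, C=(l²−L²−A²−y'²−z²)/(2L)=-0.1700
  √(A²+B²)=0.3223;  θ1 = -0.9917+2.1263 ≈ 1.1345
arm 2 (φ=120.0°): x'=0.0440, y'=0.0166
  A cos θ + B sin θ = C:  0.0960·cos θ + -0.2698·sin θ = -0.0762
  θ2 = atan2(B,A) + arccos(C/0.2864) = 0.6111
φ3=240.0° → target in arm frame (-0.0076, -0.0464)
  A cos θ + B sin θ = C:  0.1476·cos θ + -0.2698·sin θ = -0.1364
  γ=atan2(-0.2698,0.1476)=-1.0702;  ψ=arccos(-0.4435)=2.0303;  θ3=γ+ψ≈0.9601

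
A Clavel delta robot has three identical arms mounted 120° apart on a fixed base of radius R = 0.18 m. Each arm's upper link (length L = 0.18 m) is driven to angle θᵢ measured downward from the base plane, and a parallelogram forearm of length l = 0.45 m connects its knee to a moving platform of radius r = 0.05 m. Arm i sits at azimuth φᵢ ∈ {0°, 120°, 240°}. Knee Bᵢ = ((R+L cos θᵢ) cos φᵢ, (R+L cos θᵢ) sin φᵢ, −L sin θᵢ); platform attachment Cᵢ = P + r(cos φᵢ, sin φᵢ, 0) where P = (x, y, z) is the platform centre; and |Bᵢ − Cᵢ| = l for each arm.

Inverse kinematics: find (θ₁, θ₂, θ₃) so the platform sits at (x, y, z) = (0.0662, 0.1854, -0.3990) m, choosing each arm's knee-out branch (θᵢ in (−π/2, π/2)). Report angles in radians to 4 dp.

φ1=0.0° → target in arm frame (0.0662, 0.1854)
  A=0.0638, B=-0.3990, C=(l²−L²−A²−y'²−z²)/(2L)=-0.0765
  θ1 = atan2(B,A) + arccos(C/0.4041) = 0.3491
rotate P by −φ2: (0.1275, -0.1500, -0.3990)
  e−x'=0.0025;  (l²−L²−(e−x')²−y'²−z²)/2L = -0.0323
  θ2 = atan2(B,A) + arccos(C/0.3990) = 0.0873
φ3=240.0° → target in arm frame (-0.1937, -0.0354)
  e−x'=0.3237;  (l²−L²−(e−x')²−y'²−z²)/2L = -0.2642
  θ3 = atan2(B,A) + arccos(C/0.5138) = 1.2216

θ₁ = 0.3491, θ₂ = 0.0873, θ₃ = 1.2216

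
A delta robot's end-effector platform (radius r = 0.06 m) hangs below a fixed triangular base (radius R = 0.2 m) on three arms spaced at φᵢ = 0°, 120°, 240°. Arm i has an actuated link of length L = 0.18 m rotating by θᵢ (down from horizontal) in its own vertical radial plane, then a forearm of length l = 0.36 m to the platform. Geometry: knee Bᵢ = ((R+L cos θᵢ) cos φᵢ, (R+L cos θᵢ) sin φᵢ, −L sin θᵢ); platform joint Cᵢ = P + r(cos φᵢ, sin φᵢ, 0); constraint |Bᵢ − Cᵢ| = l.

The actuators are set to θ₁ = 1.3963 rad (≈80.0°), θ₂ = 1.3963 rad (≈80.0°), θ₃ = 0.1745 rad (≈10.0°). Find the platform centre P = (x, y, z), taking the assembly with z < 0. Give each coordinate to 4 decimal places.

arm 1 at φ=0.0°: (R−r)+L cos θ1 = 0.1713;  O1 = (0.1713, 0.0000, -0.1773)
φ2=120.0°: virtual centre (-0.0856, 0.1483, -0.1773), radius l
arm 3 at φ=240.0°: (R−r)+L cos θ3 = 0.3173;  O3 = (-0.1586, -0.2748, -0.0313)
subtract pairs → two planes through P
plane₁₂: -0.5138x+0.2966y+0.0000z = 0.0000
Cramer: x(z) = -0.0254+0.1812z;  y(z) = -0.0439+0.3139z
quadratic in z: (1.1313)z²+(0.2557)z+(-0.0576)=0, √Δ=0.5709 → z ∈ {-0.3653, 0.1393}; z = -0.3653 (taking z<0)
x = -0.0916, y = -0.1586

(-0.0916, -0.1586, -0.3653)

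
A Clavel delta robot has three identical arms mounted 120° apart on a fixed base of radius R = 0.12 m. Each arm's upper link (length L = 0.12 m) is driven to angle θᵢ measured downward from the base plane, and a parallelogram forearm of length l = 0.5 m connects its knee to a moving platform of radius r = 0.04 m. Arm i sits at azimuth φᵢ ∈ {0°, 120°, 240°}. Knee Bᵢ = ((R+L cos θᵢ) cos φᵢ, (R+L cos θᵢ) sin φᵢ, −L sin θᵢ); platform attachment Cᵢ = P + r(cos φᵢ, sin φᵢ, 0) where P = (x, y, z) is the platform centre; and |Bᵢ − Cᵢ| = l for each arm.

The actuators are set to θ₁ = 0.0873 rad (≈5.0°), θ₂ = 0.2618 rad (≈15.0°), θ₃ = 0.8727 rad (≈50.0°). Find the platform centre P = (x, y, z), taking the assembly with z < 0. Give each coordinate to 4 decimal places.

φ1=0.0°: virtual centre (0.1995, 0.0000, -0.0105), radius l
S2 = (0.1959·cos120.0°, 0.1959·sin120.0°, -0.0311) = (-0.0980, 0.1697, -0.0311)
φ3=240.0°: virtual centre (-0.0786, -0.1361, -0.0919), radius l
subtract pairs → two planes through P
[-0.5950 0.3393 -0.0412]·P = -0.0006;  [-0.5562 -0.2722 -0.1629]·P = -0.0068
Cramer: x(z) = 0.0070-0.1896z;  y(z) = 0.0106-0.2111z
into |P−S₁|² = l²: 1.0805z² + 0.0895z + -0.2127 = 0;  Δ = 0.9274;  z = -0.4870 or 0.4042 → z<0 root = -0.4870
x = 0.0994, y = 0.1134

(0.0994, 0.1134, -0.4870)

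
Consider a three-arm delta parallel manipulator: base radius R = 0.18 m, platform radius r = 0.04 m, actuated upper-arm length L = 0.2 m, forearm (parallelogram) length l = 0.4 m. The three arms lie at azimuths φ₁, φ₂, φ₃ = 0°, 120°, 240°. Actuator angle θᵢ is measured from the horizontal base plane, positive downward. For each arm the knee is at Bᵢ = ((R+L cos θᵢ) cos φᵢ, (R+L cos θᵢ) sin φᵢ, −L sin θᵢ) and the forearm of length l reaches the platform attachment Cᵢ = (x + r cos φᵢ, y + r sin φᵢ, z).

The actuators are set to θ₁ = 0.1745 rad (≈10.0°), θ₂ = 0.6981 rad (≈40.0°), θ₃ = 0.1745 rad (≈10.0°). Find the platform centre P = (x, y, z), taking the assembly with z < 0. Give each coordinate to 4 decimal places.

arm 1 at φ=0.0°: (R−r)+L cos θ1 = 0.3370;  centre 1 = (0.3370, 0.0000, -0.0347)
centre 2 = (0.2932·cos120.0°, 0.2932·sin120.0°, -0.1286) = (-0.1466, 0.2539, -0.1286)
arm 3 at φ=240.0°: (R−r)+L cos θ3 = 0.3370;  centre 3 = (-0.1685, -0.2918, -0.0347)
subtract pairs → two planes through P
plane₁₂: -0.9671x+0.5079y+-0.1877z = -0.0122
det = 1.0778;  x = 0.0066+-0.1016z,  y = -0.0115+0.1760z
into |P−centre ₁|² = l²: 1.0413z² + 0.1325z + -0.0495 = 0;  Δ = 0.2239;  z = -0.2909 or 0.1636 → z<0 root = -0.2909
x = 0.0362, y = -0.0627

(0.0362, -0.0627, -0.2909)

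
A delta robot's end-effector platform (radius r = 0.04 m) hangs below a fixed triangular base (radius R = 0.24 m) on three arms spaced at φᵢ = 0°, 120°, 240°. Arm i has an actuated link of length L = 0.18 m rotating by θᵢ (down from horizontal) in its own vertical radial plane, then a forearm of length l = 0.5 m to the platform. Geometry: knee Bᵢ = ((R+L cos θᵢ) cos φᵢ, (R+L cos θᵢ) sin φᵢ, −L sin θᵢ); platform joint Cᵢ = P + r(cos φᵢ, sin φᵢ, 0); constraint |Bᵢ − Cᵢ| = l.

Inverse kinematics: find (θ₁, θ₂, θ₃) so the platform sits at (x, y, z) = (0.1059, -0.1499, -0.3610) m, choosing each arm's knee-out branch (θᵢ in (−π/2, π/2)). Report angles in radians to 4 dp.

arm 1 (φ=0.0°): x'=0.1059, y'=-0.1499
  A=0.0941, B=-0.3610, C=(l²−L²−A²−y'²−z²)/(2L)=0.1554
  θ1 = atan2(B,A) + arccos(C/0.3731) = -0.1747
rotate P by −φ2: (-0.1828, -0.0168, -0.3610)
  e−x'=0.3828;  (l²−L²−(e−x')²−y'²−z²)/2L = -0.1653
  √(A²+B²)=0.5261;  θ2 = -0.7561+1.8904 ≈ 1.1343
arm 3 (φ=240.0°): x'=0.0769, y'=0.1667
  A cos θ + B sin θ = C:  0.1231·cos θ + -0.3610·sin θ = 0.1232
  θ3 = atan2(B,A) + arccos(C/0.3814) = -0.0001

θ₁ = -0.1747, θ₂ = 1.1343, θ₃ = -0.0001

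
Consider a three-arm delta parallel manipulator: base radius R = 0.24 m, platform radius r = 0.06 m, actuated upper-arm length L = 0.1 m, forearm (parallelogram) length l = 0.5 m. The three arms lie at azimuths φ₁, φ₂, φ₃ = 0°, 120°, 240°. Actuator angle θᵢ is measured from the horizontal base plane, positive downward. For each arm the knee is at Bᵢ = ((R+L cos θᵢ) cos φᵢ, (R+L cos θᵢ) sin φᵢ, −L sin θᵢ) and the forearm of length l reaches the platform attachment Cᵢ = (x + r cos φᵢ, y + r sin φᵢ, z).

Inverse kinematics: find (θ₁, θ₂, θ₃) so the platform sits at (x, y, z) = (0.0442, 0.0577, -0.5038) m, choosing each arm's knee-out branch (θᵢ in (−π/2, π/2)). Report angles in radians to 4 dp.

θ₁ = 0.6113, θ₂ = 0.6982, θ₃ = 1.2218

rotate P by −φ1: (0.0442, 0.0577, -0.5038)
  A cos θ + B sin θ = C:  0.1358·cos θ + -0.5038·sin θ = -0.1779
  √(A²+B²)=0.5218;  θ1 = -1.3075+1.9188 ≈ 0.6113
arm 2 (φ=120.0°): x'=0.0279, y'=-0.0671
  A=0.1521, B=-0.5038, C=(l²−L²−A²−y'²−z²)/(2L)=-0.2073
  θ2 = atan2(B,A) + arccos(C/0.5263) = 0.6982
arm 3 (φ=240.0°): x'=-0.0721, y'=0.0094
  A=0.2521, B=-0.5038, C=(l²−L²−A²−y'²−z²)/(2L)=-0.3872
  γ=atan2(-0.5038,0.2521)=-1.1069;  ψ=arccos(-0.6873)=2.3286;  θ3=γ+ψ≈1.2218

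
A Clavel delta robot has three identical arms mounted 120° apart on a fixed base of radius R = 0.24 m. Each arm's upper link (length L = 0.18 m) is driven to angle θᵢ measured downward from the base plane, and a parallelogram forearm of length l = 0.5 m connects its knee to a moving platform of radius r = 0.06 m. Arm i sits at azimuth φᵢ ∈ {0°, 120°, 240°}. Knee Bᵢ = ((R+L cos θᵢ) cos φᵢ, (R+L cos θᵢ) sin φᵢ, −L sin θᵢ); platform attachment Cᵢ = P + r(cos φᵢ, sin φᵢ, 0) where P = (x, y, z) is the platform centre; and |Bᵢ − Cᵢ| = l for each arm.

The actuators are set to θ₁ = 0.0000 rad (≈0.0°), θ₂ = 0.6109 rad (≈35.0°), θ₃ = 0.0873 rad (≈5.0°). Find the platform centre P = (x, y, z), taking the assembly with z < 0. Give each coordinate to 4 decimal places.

arm 1 at φ=0.0°: (R−r)+L cos θ1 = 0.3600;  S1 = (0.3600, 0.0000, 0.0000)
S2 = (0.3274·cos120.0°, 0.3274·sin120.0°, -0.1032) = (-0.1637, 0.2836, -0.1032)
φ3=240.0°: virtual centre (-0.1797, -0.3112, -0.0157), radius l
|S₂|²−|S₁|² = -0.0117;  |S₃|²−|S₁|² = -0.0002
linear system: -1.0474x+0.5671y = -0.0117−-0.2065z; -1.0793x+-0.6224y = -0.0002−-0.0314z
Cramer: x(z) = 0.0059-0.1158z;  y(z) = -0.0098+0.1503z
into |P−S₁|² = l²: 1.0360z² + 0.0790z + -0.1245 = 0;  Δ = 0.5222;  z = -0.3869 or 0.3106 → z<0 root = -0.3869
x = 0.0507, y = -0.0680

(0.0507, -0.0680, -0.3869)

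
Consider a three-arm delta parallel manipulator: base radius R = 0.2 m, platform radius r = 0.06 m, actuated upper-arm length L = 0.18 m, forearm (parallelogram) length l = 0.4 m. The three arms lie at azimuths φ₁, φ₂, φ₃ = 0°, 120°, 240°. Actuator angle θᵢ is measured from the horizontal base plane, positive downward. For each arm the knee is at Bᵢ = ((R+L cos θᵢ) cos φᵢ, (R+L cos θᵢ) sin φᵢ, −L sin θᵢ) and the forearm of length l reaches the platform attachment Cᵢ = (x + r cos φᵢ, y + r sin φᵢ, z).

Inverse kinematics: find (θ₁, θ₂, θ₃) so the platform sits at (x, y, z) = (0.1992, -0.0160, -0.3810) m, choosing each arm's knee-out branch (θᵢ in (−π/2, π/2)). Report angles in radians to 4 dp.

θ₁ = 0.0001, θ₂ = 1.3090, θ₃ = 1.2218

arm 1 (φ=0.0°): x'=0.1992, y'=-0.0160
  A=-0.0592, B=-0.3810, C=(l²−L²−A²−y'²−z²)/(2L)=-0.0592
  γ=atan2(-0.3810,-0.0592)=-1.7249;  ψ=arccos(-0.1536)=1.7250;  θ1=γ+ψ≈0.0001
arm 2 (φ=120.0°): x'=-0.1135, y'=-0.1645
  A cos θ + B sin θ = C:  0.2535·cos θ + -0.3810·sin θ = -0.3024
  θ2 = atan2(B,A) + arccos(C/0.4576) = 1.3090
φ3=240.0° → target in arm frame (-0.0857, 0.1805)
  e−x'=0.2257;  (l²−L²−(e−x')²−y'²−z²)/2L = -0.2808
  √(A²+B²)=0.4429;  θ3 = -1.0359+2.2577 ≈ 1.2218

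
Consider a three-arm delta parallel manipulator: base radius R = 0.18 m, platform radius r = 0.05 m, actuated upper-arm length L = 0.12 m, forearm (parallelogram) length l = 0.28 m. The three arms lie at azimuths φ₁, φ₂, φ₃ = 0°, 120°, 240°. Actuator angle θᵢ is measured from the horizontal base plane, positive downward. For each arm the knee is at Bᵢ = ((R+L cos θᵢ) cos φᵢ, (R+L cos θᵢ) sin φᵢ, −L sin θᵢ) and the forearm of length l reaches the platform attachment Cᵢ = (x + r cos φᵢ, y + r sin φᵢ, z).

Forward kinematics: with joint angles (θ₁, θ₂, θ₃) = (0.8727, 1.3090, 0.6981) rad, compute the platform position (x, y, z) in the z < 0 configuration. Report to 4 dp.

(0.0162, -0.0590, -0.2881)

φ1=0.0°: virtual centre (0.2071, 0.0000, -0.0919), radius l
φ2=120.0°: virtual centre (-0.0805, 0.1395, -0.1159), radius l
S3 = (0.2219·cos240.0°, 0.2219·sin240.0°, -0.0771) = (-0.1110, -0.1922, -0.0771)
|S₂|²−|S₁|² = -0.0120;  |S₃|²−|S₁|² = 0.0038
linear system: -0.5753x+0.2790y = -0.0120−-0.0480z; -0.6362x+-0.3844y = 0.0038−0.0296z
Cramer: x(z) = 0.0089-0.0255z;  y(z) = -0.0247+0.1193z
into |P−S₁|² = l²: 1.0149z² + 0.1881z + -0.0300 = 0;  Δ = 0.1573;  z = -0.2881 or 0.1027 → z<0 root = -0.2881
x = 0.0162, y = -0.0590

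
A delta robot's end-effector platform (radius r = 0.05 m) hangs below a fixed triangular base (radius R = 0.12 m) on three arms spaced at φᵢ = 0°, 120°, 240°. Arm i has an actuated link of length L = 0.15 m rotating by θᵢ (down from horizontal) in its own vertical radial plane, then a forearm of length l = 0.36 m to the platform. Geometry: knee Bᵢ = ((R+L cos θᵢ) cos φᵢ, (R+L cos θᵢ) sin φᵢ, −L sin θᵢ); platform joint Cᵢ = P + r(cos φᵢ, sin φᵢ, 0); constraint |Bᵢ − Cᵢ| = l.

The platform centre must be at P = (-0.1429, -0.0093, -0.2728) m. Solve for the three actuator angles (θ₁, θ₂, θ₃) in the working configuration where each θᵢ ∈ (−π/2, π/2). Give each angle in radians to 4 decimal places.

θ₁ = 0.7857, θ₂ = -0.1744, θ₃ = -0.2615

arm 1 (φ=0.0°): x'=-0.1429, y'=-0.0093
  A=0.2129, B=-0.2728, C=(l²−L²−A²−y'²−z²)/(2L)=-0.0424
  θ1 = atan2(B,A) + arccos(C/0.3460) = 0.7857
arm 2 (φ=120.0°): x'=0.0634, y'=0.1284
  A cos θ + B sin θ = C:  0.0066·cos θ + -0.2728·sin θ = 0.0538
  θ2 = atan2(B,A) + arccos(C/0.2729) = -0.1744
arm 3 (φ=240.0°): x'=0.0795, y'=-0.1191
  A=-0.0095, B=-0.2728, C=(l²−L²−A²−y'²−z²)/(2L)=0.0613
  θ3 = atan2(B,A) + arccos(C/0.2730) = -0.2615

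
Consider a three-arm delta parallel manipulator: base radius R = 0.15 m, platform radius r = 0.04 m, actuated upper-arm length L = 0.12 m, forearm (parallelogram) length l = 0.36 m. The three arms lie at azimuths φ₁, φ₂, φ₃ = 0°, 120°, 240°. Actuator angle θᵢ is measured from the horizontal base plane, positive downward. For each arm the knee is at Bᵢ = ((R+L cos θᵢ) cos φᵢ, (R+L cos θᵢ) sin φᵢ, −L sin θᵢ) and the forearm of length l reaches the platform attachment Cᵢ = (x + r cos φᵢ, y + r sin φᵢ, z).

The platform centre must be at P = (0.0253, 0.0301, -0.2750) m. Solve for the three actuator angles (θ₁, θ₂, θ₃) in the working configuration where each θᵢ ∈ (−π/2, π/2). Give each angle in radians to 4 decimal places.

rotate P by −φ1: (0.0253, 0.0301, -0.2750)
  e−x'=0.0847;  (l²−L²−(e−x')²−y'²−z²)/2L = 0.1312
  √(A²+B²)=0.2877;  θ1 = -1.2720+1.0972 ≈ -0.1748
φ2=120.0° → target in arm frame (0.0134, -0.0370)
  A=0.0966, B=-0.2750, C=(l²−L²−A²−y'²−z²)/(2L)=0.1203
  θ2 = atan2(B,A) + arccos(C/0.2915) = -0.0878
arm 3 (φ=240.0°): x'=-0.0387, y'=0.0069
  A=0.1487, B=-0.2750, C=(l²−L²−A²−y'²−z²)/(2L)=0.0725
  γ=atan2(-0.2750,0.1487)=-1.0751;  ψ=arccos(0.2320)=1.3366;  θ3=γ+ψ≈0.2616

θ₁ = -0.1748, θ₂ = -0.0878, θ₃ = 0.2616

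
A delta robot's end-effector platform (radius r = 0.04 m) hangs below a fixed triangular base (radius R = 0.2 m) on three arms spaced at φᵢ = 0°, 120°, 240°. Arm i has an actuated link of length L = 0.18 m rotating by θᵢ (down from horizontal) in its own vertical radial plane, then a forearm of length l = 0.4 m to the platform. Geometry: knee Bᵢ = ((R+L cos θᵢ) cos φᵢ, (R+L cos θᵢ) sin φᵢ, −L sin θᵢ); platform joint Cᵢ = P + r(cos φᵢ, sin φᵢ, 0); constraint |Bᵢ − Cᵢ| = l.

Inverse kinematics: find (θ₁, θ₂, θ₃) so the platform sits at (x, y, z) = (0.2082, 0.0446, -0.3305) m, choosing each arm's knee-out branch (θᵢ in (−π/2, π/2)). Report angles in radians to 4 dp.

rotate P by −φ1: (0.2082, 0.0446, -0.3305)
  e−x'=-0.0482;  (l²−L²−(e−x')²−y'²−z²)/2L = 0.0390
  γ=atan2(-0.3305,-0.0482)=-1.7156;  ψ=arccos(0.1169)=1.4536;  θ1=γ+ψ≈-0.2620
rotate P by −φ2: (-0.0655, -0.2026, -0.3305)
  A cos θ + B sin θ = C:  0.2255·cos θ + -0.3305·sin θ = -0.2042
  θ2 = atan2(B,A) + arccos(C/0.4001) = 1.1344
φ3=240.0° → target in arm frame (-0.1427, 0.1580)
  A cos θ + B sin θ = C:  0.3027·cos θ + -0.3305·sin θ = -0.2729
  √(A²+B²)=0.4482;  θ3 = -0.8292+2.2254 ≈ 1.3962

θ₁ = -0.2620, θ₂ = 1.1344, θ₃ = 1.3962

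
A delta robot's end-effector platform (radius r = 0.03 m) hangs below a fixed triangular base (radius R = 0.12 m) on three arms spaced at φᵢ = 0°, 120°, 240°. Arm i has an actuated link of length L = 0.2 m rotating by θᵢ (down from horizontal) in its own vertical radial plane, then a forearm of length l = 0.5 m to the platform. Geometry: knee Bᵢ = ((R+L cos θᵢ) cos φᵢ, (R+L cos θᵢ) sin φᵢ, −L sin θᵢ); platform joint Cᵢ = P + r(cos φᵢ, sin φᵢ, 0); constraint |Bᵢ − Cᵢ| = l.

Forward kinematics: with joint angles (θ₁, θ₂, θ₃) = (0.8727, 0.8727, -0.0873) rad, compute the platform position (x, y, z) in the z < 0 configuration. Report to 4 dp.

(-0.1103, -0.1910, -0.4778)

φ1=0.0°: virtual centre (0.2186, 0.0000, -0.1532), radius l
arm 2 at φ=120.0°: e+L cos θ2 = 0.2186;  centre 2 = (-0.1093, 0.1893, -0.1532)
centre 3 = (0.2892·cos240.0°, 0.2892·sin240.0°, 0.0174) = (-0.1446, -0.2505, 0.0174)
|centre ₂|²−|centre ₁|² = 0.0000;  |centre ₃|²−|centre ₁|² = 0.0127
[-0.6557 0.3785 0.0000]·P = 0.0000;  [-0.7263 -0.5010 0.3413]·P = 0.0127
det = 0.6034;  x = -0.0080+0.2141z,  y = -0.0138+0.3708z
quadratic in z: (1.1834)z²+(0.1992)z+(-0.1750)=0, √Δ=0.9317 → z ∈ {-0.4778, 0.3095}; z = -0.4778 (taking z<0)
x = -0.1103, y = -0.1910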